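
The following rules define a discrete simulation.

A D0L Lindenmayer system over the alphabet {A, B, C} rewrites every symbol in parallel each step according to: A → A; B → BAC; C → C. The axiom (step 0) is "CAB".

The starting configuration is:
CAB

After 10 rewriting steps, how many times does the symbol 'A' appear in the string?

0) CAB
1) CABAC
2) CABACAC
3) CABACACAC
4) CABACACACAC
5) CABACACACACAC
6) CABACACACACACAC
7) CABACACACACACACAC
8) CABACACACACACACACAC
9) CABACACACACACACACACAC
10) CABACACACACACACACACACAC

11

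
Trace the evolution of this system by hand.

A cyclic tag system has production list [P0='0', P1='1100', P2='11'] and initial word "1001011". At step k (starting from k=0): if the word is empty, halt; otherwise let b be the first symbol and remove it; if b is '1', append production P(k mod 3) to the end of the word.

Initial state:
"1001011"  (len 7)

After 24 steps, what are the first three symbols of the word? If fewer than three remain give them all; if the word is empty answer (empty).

100

[0] "1001011"  (len 7)
[1] "0010110"  (len 7)
[2] "010110"  (len 6)
[3] "10110"  (len 5)
[4] "01100"  (len 5)
[5] "1100"  (len 4)
[6] "10011"  (len 5)
[7] "00110"  (len 5)
[8] "0110"  (len 4)
[9] "110"  (len 3)
[10] "100"  (len 3)
[11] "001100"  (len 6)
[12] "01100"  (len 5)
[13] "1100"  (len 4)
[14] "1001100"  (len 7)
[15] "00110011"  (len 8)
[16] "0110011"  (len 7)
[17] "110011"  (len 6)
[18] "1001111"  (len 7)
[19] "0011110"  (len 7)
[20] "011110"  (len 6)
[21] "11110"  (len 5)
[22] "11100"  (len 5)
[23] "11001100"  (len 8)
[24] "100110011"  (len 9)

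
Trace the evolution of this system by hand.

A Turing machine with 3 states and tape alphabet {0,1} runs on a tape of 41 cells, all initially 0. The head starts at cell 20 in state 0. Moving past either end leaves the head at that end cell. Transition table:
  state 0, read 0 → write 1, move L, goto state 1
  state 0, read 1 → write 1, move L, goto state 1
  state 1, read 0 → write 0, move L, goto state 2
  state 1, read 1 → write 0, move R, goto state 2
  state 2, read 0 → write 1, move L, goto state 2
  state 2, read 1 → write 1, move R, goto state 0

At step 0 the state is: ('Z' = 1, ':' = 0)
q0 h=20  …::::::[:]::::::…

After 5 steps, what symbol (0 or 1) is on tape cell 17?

k=0  q0 h=20  …::::::[:]::::::…
k=1  q1 h=19  …::::::[:]Z:::::…
k=2  q2 h=18  …::::::[:]:Z::::…
k=3  q2 h=17  …::::::[:]Z:Z:::…
k=4  q2 h=16  …::::::[:]ZZ:Z::…
k=5  q2 h=15  …::::::[:]ZZZ:Z:…

1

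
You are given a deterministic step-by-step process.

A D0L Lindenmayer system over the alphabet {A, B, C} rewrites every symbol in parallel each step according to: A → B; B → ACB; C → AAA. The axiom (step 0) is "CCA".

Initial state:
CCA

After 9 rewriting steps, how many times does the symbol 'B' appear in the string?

877

gen 0: CCA
gen 1: AAAAAAB
gen 2: BBBBBBACB
gen 3: ACBACBACBACBACBACBBAAAACB
gen 4: BAAAACBBAAAACBBAAAACBBAAAACBBAAAACBBAAAACBACBBBBBAAAACB
gen 5: ACBBBBBAAAACBACBBBBBAAAACBACBBBBBAAAACBACBBBBBAAAACBACBBBBBAAAACBACBBBBBAAAACBBAAAACBACBACBACBACBBBBBAAAACB
gen 6: BAAAACBACBACBACBACBBBBBAAAACBBAAAACBACBACBACBACBBBBBAAAACB…BBAAAACBBAAAACBBAAAACBBAAAACBBAAAACBACBACBACBACBBBBBAAAACB  (len 237)
gen 7: ACBBBBBAAAACBBAAAACBBAAAACBBAAAACBBAAAACBACBACBACBACBBBBBA…BBAAAACBBAAAACBBAAAACBBAAAACBBAAAACBACBACBACBACBBBBBAAAACB  (len 509)
gen 8: BAAAACBACBACBACBACBBBBBAAAACBACBBBBBAAAACBACBBBBBAAAACBACB…BBAAAACBBAAAACBBAAAACBBAAAACBBAAAACBACBACBACBACBBBBBAAAACB  (len 1067)
gen 9: ACBBBBBAAAACBBAAAACBBAAAACBBAAAACBBAAAACBACBACBACBACBBBBBA…BBAAAACBBAAAACBBAAAACBBAAAACBBAAAACBACBACBACBACBBBBBAAAACB  (len 2287)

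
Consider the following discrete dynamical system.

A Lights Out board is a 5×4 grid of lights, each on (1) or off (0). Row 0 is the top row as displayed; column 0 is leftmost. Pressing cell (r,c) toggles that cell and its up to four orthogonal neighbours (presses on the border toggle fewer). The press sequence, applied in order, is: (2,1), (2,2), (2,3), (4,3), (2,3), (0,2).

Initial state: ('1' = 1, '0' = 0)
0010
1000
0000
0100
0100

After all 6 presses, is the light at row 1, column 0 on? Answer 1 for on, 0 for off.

t=0: 0010
1000
0000
0100
0100
t=1: 0010
1100
1110
0000
0100
t=2: 0010
1110
1001
0010
0100
t=3: 0010
1111
1010
0011
0100
t=4: 0010
1111
1010
0010
0111
t=5: 0010
1110
1001
0011
0111
t=6: 0101
1100
1001
0011
0111

1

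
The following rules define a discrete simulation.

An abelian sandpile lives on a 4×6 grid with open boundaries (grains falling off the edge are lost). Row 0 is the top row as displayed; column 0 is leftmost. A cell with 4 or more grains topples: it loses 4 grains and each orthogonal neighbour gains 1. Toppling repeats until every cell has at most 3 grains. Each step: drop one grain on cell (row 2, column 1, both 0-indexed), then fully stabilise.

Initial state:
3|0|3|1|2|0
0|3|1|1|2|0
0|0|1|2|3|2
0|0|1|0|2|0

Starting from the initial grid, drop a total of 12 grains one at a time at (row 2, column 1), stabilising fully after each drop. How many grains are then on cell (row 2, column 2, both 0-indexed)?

0) 3|0|3|1|2|0
0|3|1|1|2|0
0|0|1|2|3|2
0|0|1|0|2|0
1) 3|0|3|1|2|0
0|3|1|1|2|0
0|1|1|2|3|2
0|0|1|0|2|0
2) 3|0|3|1|2|0
0|3|1|1|2|0
0|2|1|2|3|2
0|0|1|0|2|0
3) 3|0|3|1|2|0
0|3|1|1|2|0
0|3|1|2|3|2
0|0|1|0|2|0
4) 3|1|3|1|2|0
1|0|2|1|2|0
1|1|2|2|3|2
0|1|1|0|2|0
5) 3|1|3|1|2|0
1|0|2|1|2|0
1|2|2|2|3|2
0|1|1|0|2|0
6) 3|1|3|1|2|0
1|0|2|1|2|0
1|3|2|2|3|2
0|1|1|0|2|0
7) 3|1|3|1|2|0
1|1|2|1|2|0
2|0|3|2|3|2
0|2|1|0|2|0
8) 3|1|3|1|2|0
1|1|2|1|2|0
2|1|3|2|3|2
0|2|1|0|2|0
9) 3|1|3|1|2|0
1|1|2|1|2|0
2|2|3|2|3|2
0|2|1|0|2|0
10) 3|1|3|1|2|0
1|1|2|1|2|0
2|3|3|2|3|2
0|2|1|0|2|0
11) 3|1|3|1|2|0
1|2|3|1|2|0
3|1|0|3|3|2
0|3|2|0|2|0
12) 3|1|3|1|2|0
1|2|3|1|2|0
3|2|0|3|3|2
0|3|2|0|2|0

0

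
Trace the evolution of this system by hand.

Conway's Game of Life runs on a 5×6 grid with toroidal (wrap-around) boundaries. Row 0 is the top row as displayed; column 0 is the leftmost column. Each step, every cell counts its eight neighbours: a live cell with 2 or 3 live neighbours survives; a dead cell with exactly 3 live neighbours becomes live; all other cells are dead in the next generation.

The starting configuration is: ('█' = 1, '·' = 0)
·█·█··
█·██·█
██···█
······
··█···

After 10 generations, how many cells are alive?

6

step 0: ·█·█··
█·██·█
██···█
······
··█···
step 1: ██·██·
···█·█
·██·██
██····
··█···
step 2: ██·███
······
·█████
█··█·█
··██·█
step 3: ██·█·█
······
·███·█
······
······
step 4: █·····
···█·█
··█···
··█···
█·····
step 5: █····█
······
··██··
·█····
·█····
step 6: █·····
······
··█···
·█····
·█····
step 7: ······
······
······
·██···
██····
step 8: ······
······
······
███···
███···
step 9: ·█····
······
·█····
█·█···
█·█···
step 10: ·█····
······
·█····
█·█···
█·█···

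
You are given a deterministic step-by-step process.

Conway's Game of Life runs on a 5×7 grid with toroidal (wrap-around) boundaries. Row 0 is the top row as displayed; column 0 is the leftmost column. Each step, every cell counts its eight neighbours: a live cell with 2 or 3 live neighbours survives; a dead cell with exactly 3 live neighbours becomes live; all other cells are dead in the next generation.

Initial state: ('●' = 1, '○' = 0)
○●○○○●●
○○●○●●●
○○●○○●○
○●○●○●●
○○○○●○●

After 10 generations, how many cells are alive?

8

step 0: ○●○○○●●
○○●○●●●
○○●○○●○
○●○●○●●
○○○○●○●
step 1: ○○○●○○○
●●●●●○○
●●●○○○○
●○●●○○●
○○●○●○○
step 2: ○○○○○○○
●○○○●○○
○○○○●○○
●○○○○○●
○●●○●○○
step 3: ○●○●○○○
○○○○○○○
●○○○○●●
●●○●○●○
●●○○○○○
step 4: ●●●○○○○
●○○○○○●
●●○○●●○
○○●○●●○
○○○○●○●
step 5: ○●○○○●○
○○●○○●○
●●○●●○○
●●○○○○○
●○●○●○●
step 6: ●●●●●●○
●○●●○●●
●○○●●○●
○○○○●●○
○○●○○●●
step 7: ○○○○○○○
○○○○○○○
●●●○○○○
●○○○○○○
●○●○○○○
step 8: ○○○○○○○
○●○○○○○
●●○○○○○
●○●○○○●
○●○○○○○
step 9: ○○○○○○○
●●○○○○○
○○●○○○●
○○●○○○●
●●○○○○○
step 10: ○○○○○○○
●●○○○○○
○○●○○○●
○○●○○○●
●●○○○○○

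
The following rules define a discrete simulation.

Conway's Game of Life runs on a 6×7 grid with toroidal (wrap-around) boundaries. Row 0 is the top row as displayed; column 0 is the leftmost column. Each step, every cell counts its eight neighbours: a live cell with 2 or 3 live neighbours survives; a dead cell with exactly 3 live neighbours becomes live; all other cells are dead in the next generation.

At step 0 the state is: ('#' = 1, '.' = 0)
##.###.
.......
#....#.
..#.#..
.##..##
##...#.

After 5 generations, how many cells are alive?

t=0: ##.###.
.......
#....#.
..#.#..
.##..##
##...#.
t=1: ###.##.
##...#.
.......
#.###..
..#####
...#...
t=2: #.####.
#.#.##.
#.###.#
.##...#
.#...##
#......
t=3: #.#..#.
#......
....#..
....#..
.##..##
#.##...
t=4: #.##...
.#....#
.......
...##..
###.###
#..###.
t=5: #.##.#.
###....
.......
#####.#
###....
.......

16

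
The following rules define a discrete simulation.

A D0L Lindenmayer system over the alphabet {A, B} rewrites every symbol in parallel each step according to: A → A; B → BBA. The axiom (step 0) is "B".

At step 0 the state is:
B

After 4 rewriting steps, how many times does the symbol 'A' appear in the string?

gen 0: B
gen 1: BBA
gen 2: BBABBAA
gen 3: BBABBAABBABBAAA
gen 4: BBABBAABBABBAAABBABBAABBABBAAAA

15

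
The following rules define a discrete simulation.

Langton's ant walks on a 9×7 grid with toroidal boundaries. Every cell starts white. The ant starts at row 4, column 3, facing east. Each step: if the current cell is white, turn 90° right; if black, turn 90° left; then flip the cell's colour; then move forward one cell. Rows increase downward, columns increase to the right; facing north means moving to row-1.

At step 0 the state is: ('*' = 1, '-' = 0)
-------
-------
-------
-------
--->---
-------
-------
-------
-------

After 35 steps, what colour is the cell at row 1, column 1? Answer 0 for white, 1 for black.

1

0) -------
-------
-------
-------
--->---
-------
-------
-------
-------
1) -------
-------
-------
-------
---*---
---v---
-------
-------
-------
2) -------
-------
-------
-------
---*---
--<*---
-------
-------
-------
3) -------
-------
-------
-------
--^*---
--**---
-------
-------
-------
4) -------
-------
-------
-------
--*>---
--**---
-------
-------
-------
5) -------
-------
-------
---^---
--*----
--**---
-------
-------
-------
6) -------
-------
-------
---*>--
--*----
--**---
-------
-------
-------
7) -------
-------
-------
---**--
--*-v--
--**---
-------
-------
-------
8) -------
-------
-------
---**--
--*<*--
--**---
-------
-------
-------
9) -------
-------
-------
---^*--
--***--
--**---
-------
-------
-------
10) -------
-------
-------
--<-*--
--***--
--**---
-------
-------
-------
11) -------
-------
--^----
--*-*--
--***--
--**---
-------
-------
-------
12) -------
-------
--*>---
--*-*--
--***--
--**---
-------
-------
-------
13) -------
-------
--**---
--*v*--
--***--
--**---
-------
-------
-------
14) -------
-------
--**---
--<**--
--***--
--**---
-------
-------
-------
15) -------
-------
--**---
---**--
--v**--
--**---
-------
-------
-------
16) -------
-------
--**---
---**--
--->*--
--**---
-------
-------
-------
17) -------
-------
--**---
---^*--
----*--
--**---
-------
-------
-------
18) -------
-------
--**---
--<-*--
----*--
--**---
-------
-------
-------
19) -------
-------
--^*---
--*-*--
----*--
--**---
-------
-------
-------
20) -------
-------
-<-*---
--*-*--
----*--
--**---
-------
-------
-------
21) -------
-^-----
-*-*---
--*-*--
----*--
--**---
-------
-------
-------
22) -------
-*>----
-*-*---
--*-*--
----*--
--**---
-------
-------
-------
23) -------
-**----
-*v*---
--*-*--
----*--
--**---
-------
-------
-------
24) -------
-**----
-<**---
--*-*--
----*--
--**---
-------
-------
-------
25) -------
-**----
--**---
-v*-*--
----*--
--**---
-------
-------
-------
26) -------
-**----
--**---
<**-*--
----*--
--**---
-------
-------
-------
27) -------
-**----
^-**---
***-*--
----*--
--**---
-------
-------
-------
28) -------
-**----
*>**---
***-*--
----*--
--**---
-------
-------
-------
29) -------
-**----
****---
*v*-*--
----*--
--**---
-------
-------
-------
30) -------
-**----
****---
*->-*--
----*--
--**---
-------
-------
-------
31) -------
-**----
**^*---
*---*--
----*--
--**---
-------
-------
-------
32) -------
-**----
*<-*---
*---*--
----*--
--**---
-------
-------
-------
33) -------
-**----
*--*---
*v--*--
----*--
--**---
-------
-------
-------
34) -------
-**----
*--*---
<*--*--
----*--
--**---
-------
-------
-------
35) -------
-**----
*--*---
-*--*--
v---*--
--**---
-------
-------
-------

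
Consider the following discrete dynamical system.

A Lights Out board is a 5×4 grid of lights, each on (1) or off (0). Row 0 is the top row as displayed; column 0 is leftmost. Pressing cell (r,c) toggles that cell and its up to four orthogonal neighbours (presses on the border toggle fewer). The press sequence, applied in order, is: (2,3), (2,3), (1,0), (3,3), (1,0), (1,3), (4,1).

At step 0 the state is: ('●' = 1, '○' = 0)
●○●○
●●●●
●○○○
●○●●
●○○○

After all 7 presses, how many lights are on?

11

k=0  ●○●○
●●●●
●○○○
●○●●
●○○○
k=1  ●○●○
●●●○
●○●●
●○●○
●○○○
k=2  ●○●○
●●●●
●○○○
●○●●
●○○○
k=3  ○○●○
○○●●
○○○○
●○●●
●○○○
k=4  ○○●○
○○●●
○○○●
●○○○
●○○●
k=5  ●○●○
●●●●
●○○●
●○○○
●○○●
k=6  ●○●●
●●○○
●○○○
●○○○
●○○●
k=7  ●○●●
●●○○
●○○○
●●○○
○●●●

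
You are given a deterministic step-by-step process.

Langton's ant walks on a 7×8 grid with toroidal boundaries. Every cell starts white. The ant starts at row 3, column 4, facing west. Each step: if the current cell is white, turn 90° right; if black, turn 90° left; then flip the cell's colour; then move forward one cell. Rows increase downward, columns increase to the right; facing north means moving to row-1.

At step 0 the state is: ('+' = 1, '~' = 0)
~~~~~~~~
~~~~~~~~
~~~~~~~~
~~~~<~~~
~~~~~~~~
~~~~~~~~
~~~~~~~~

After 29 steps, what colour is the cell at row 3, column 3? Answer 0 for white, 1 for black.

1

gen 0: ~~~~~~~~
~~~~~~~~
~~~~~~~~
~~~~<~~~
~~~~~~~~
~~~~~~~~
~~~~~~~~
gen 1: ~~~~~~~~
~~~~~~~~
~~~~^~~~
~~~~+~~~
~~~~~~~~
~~~~~~~~
~~~~~~~~
gen 2: ~~~~~~~~
~~~~~~~~
~~~~+>~~
~~~~+~~~
~~~~~~~~
~~~~~~~~
~~~~~~~~
gen 3: ~~~~~~~~
~~~~~~~~
~~~~++~~
~~~~+v~~
~~~~~~~~
~~~~~~~~
~~~~~~~~
gen 4: ~~~~~~~~
~~~~~~~~
~~~~++~~
~~~~<+~~
~~~~~~~~
~~~~~~~~
~~~~~~~~
gen 5: ~~~~~~~~
~~~~~~~~
~~~~++~~
~~~~~+~~
~~~~v~~~
~~~~~~~~
~~~~~~~~
gen 6: ~~~~~~~~
~~~~~~~~
~~~~++~~
~~~~~+~~
~~~<+~~~
~~~~~~~~
~~~~~~~~
gen 7: ~~~~~~~~
~~~~~~~~
~~~~++~~
~~~^~+~~
~~~++~~~
~~~~~~~~
~~~~~~~~
gen 8: ~~~~~~~~
~~~~~~~~
~~~~++~~
~~~+>+~~
~~~++~~~
~~~~~~~~
~~~~~~~~
gen 9: ~~~~~~~~
~~~~~~~~
~~~~++~~
~~~+++~~
~~~+v~~~
~~~~~~~~
~~~~~~~~
gen 10: ~~~~~~~~
~~~~~~~~
~~~~++~~
~~~+++~~
~~~+~>~~
~~~~~~~~
~~~~~~~~
gen 11: ~~~~~~~~
~~~~~~~~
~~~~++~~
~~~+++~~
~~~+~+~~
~~~~~v~~
~~~~~~~~
gen 12: ~~~~~~~~
~~~~~~~~
~~~~++~~
~~~+++~~
~~~+~+~~
~~~~<+~~
~~~~~~~~
gen 13: ~~~~~~~~
~~~~~~~~
~~~~++~~
~~~+++~~
~~~+^+~~
~~~~++~~
~~~~~~~~
gen 14: ~~~~~~~~
~~~~~~~~
~~~~++~~
~~~+++~~
~~~++>~~
~~~~++~~
~~~~~~~~
gen 15: ~~~~~~~~
~~~~~~~~
~~~~++~~
~~~++^~~
~~~++~~~
~~~~++~~
~~~~~~~~
gen 16: ~~~~~~~~
~~~~~~~~
~~~~++~~
~~~+<~~~
~~~++~~~
~~~~++~~
~~~~~~~~
gen 17: ~~~~~~~~
~~~~~~~~
~~~~++~~
~~~+~~~~
~~~+v~~~
~~~~++~~
~~~~~~~~
gen 18: ~~~~~~~~
~~~~~~~~
~~~~++~~
~~~+~~~~
~~~+~>~~
~~~~++~~
~~~~~~~~
gen 19: ~~~~~~~~
~~~~~~~~
~~~~++~~
~~~+~~~~
~~~+~+~~
~~~~+v~~
~~~~~~~~
gen 20: ~~~~~~~~
~~~~~~~~
~~~~++~~
~~~+~~~~
~~~+~+~~
~~~~+~>~
~~~~~~~~
gen 21: ~~~~~~~~
~~~~~~~~
~~~~++~~
~~~+~~~~
~~~+~+~~
~~~~+~+~
~~~~~~v~
gen 22: ~~~~~~~~
~~~~~~~~
~~~~++~~
~~~+~~~~
~~~+~+~~
~~~~+~+~
~~~~~<+~
gen 23: ~~~~~~~~
~~~~~~~~
~~~~++~~
~~~+~~~~
~~~+~+~~
~~~~+^+~
~~~~~++~
gen 24: ~~~~~~~~
~~~~~~~~
~~~~++~~
~~~+~~~~
~~~+~+~~
~~~~++>~
~~~~~++~
gen 25: ~~~~~~~~
~~~~~~~~
~~~~++~~
~~~+~~~~
~~~+~+^~
~~~~++~~
~~~~~++~
gen 26: ~~~~~~~~
~~~~~~~~
~~~~++~~
~~~+~~~~
~~~+~++>
~~~~++~~
~~~~~++~
gen 27: ~~~~~~~~
~~~~~~~~
~~~~++~~
~~~+~~~~
~~~+~+++
~~~~++~v
~~~~~++~
gen 28: ~~~~~~~~
~~~~~~~~
~~~~++~~
~~~+~~~~
~~~+~+++
~~~~++<+
~~~~~++~
gen 29: ~~~~~~~~
~~~~~~~~
~~~~++~~
~~~+~~~~
~~~+~+^+
~~~~++++
~~~~~++~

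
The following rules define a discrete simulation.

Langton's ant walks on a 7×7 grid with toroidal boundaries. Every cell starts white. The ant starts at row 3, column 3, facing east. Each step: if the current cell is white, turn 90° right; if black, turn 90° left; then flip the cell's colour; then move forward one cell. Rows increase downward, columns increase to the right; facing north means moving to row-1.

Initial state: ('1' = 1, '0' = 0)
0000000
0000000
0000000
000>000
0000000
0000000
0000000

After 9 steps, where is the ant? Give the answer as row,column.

step 0: 0000000
0000000
0000000
000>000
0000000
0000000
0000000
step 1: 0000000
0000000
0000000
0001000
000v000
0000000
0000000
step 2: 0000000
0000000
0000000
0001000
00<1000
0000000
0000000
step 3: 0000000
0000000
0000000
00^1000
0011000
0000000
0000000
step 4: 0000000
0000000
0000000
001>000
0011000
0000000
0000000
step 5: 0000000
0000000
000^000
0010000
0011000
0000000
0000000
step 6: 0000000
0000000
0001>00
0010000
0011000
0000000
0000000
step 7: 0000000
0000000
0001100
0010v00
0011000
0000000
0000000
step 8: 0000000
0000000
0001100
001<100
0011000
0000000
0000000
step 9: 0000000
0000000
000^100
0011100
0011000
0000000
0000000

2,3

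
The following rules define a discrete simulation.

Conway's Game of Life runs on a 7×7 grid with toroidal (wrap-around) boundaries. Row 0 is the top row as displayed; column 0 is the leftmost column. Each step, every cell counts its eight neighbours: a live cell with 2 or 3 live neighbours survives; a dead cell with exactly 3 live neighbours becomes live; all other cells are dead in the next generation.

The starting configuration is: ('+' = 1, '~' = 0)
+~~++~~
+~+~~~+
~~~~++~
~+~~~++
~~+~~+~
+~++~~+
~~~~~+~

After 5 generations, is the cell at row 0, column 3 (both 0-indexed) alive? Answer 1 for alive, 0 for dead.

0

0) +~~++~~
+~+~~~+
~~~~++~
~+~~~++
~~+~~+~
+~++~~+
~~~~~+~
1) ++~+++~
++~~~~+
~+~~+~~
~~~~~~+
~~++++~
~++++++
+++~~+~
2) ~~~+++~
~~~+~~+
~+~~~++
~~+~~~~
++~~~~~
~~~~~~~
~~~~~~~
3) ~~~+++~
+~++~~+
+~+~~++
~~+~~~+
~+~~~~~
~~~~~~~
~~~~+~~
4) ~~+~~++
+~+~~~~
~~+~~+~
~~+~~++
~~~~~~~
~~~~~~~
~~~+++~
5) ~++~~++
~~++~+~
~~++~+~
~~~~~++
~~~~~~~
~~~~+~~
~~~++++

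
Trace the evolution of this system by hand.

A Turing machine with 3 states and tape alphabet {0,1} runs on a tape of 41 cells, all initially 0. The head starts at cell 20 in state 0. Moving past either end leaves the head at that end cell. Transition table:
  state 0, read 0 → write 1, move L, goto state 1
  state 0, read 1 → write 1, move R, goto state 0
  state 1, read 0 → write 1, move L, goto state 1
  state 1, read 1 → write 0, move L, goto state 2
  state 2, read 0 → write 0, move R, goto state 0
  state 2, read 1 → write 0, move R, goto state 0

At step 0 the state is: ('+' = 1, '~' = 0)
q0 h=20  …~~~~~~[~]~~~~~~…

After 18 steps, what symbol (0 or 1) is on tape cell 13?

k=0  q0 h=20  …~~~~~~[~]~~~~~~…
k=1  q1 h=19  …~~~~~~[~]+~~~~~…
k=2  q1 h=18  …~~~~~~[~]++~~~~…
k=3  q1 h=17  …~~~~~~[~]+++~~~…
k=4  q1 h=16  …~~~~~~[~]++++~~…
k=5  q1 h=15  …~~~~~~[~]+++++~…
k=6  q1 h=14  …~~~~~~[~]++++++…
k=7  q1 h=13  …~~~~~~[~]++++++…
k=8  q1 h=12  …~~~~~~[~]++++++…
k=9  q1 h=11  …~~~~~~[~]++++++…
k=10  q1 h=10  …~~~~~~[~]++++++…
k=11  q1 h= 9  …~~~~~~[~]++++++…
k=12  q1 h= 8  …~~~~~~[~]++++++…
k=13  q1 h= 7  …~~~~~~[~]++++++…
k=14  q1 h= 6  |~~~~~~[~]++++++…
k=15  q1 h= 5  |~~~~~[~]++++++…
k=16  q1 h= 4  |~~~~[~]++++++…
k=17  q1 h= 3  |~~~[~]++++++…
k=18  q1 h= 2  |~~[~]++++++…

1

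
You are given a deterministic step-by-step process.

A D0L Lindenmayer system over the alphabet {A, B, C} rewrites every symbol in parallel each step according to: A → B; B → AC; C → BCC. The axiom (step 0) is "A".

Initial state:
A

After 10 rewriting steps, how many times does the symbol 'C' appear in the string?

step 0: A
step 1: B
step 2: AC
step 3: BBCC
step 4: ACACBCCBCC
step 5: BBCCBBCCACBCCBCCACBCCBCC
step 6: ACACBCCBCCACACBCCBCCBBCCACBCCBCCACBCCBCCBBCCACBCCBCCACBCCBCC
step 7: BBCCBBCCACBCCBCCACBCCBCCBBCCBBCCACBCCBCCACBCCBCCACACBCCBCC…ACBCCBCCACACBCCBCCBBCCACBCCBCCACBCCBCCBBCCACBCCBCCACBCCBCC  (len 148)
step 8: ACACBCCBCCACACBCCBCCBBCCACBCCBCCACBCCBCCBBCCACBCCBCCACBCCB…ACBCCBCCACACBCCBCCBBCCACBCCBCCACBCCBCCBBCCACBCCBCCACBCCBCC  (len 368)
step 9: BBCCBBCCACBCCBCCACBCCBCCBBCCBBCCACBCCBCCACBCCBCCACACBCCBCC…ACBCCBCCACACBCCBCCBBCCACBCCBCCACBCCBCCBBCCACBCCBCCACBCCBCC  (len 912)
step 10: ACACBCCBCCACACBCCBCCBBCCACBCCBCCACBCCBCCBBCCACBCCBCCACBCCB…ACBCCBCCACACBCCBCCBBCCACBCCBCCACBCCBCCBBCCACBCCBCCACBCCBCC  (len 2264)

1352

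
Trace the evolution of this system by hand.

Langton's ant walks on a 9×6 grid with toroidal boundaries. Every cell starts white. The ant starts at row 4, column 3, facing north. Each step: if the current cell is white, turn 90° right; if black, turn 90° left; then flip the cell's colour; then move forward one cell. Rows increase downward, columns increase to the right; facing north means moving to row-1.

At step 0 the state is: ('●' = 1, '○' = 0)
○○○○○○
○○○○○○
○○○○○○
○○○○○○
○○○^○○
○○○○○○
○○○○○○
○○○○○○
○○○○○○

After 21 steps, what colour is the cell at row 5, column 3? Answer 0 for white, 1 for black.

k=0  ○○○○○○
○○○○○○
○○○○○○
○○○○○○
○○○^○○
○○○○○○
○○○○○○
○○○○○○
○○○○○○
k=1  ○○○○○○
○○○○○○
○○○○○○
○○○○○○
○○○●>○
○○○○○○
○○○○○○
○○○○○○
○○○○○○
k=2  ○○○○○○
○○○○○○
○○○○○○
○○○○○○
○○○●●○
○○○○v○
○○○○○○
○○○○○○
○○○○○○
k=3  ○○○○○○
○○○○○○
○○○○○○
○○○○○○
○○○●●○
○○○<●○
○○○○○○
○○○○○○
○○○○○○
k=4  ○○○○○○
○○○○○○
○○○○○○
○○○○○○
○○○^●○
○○○●●○
○○○○○○
○○○○○○
○○○○○○
k=5  ○○○○○○
○○○○○○
○○○○○○
○○○○○○
○○<○●○
○○○●●○
○○○○○○
○○○○○○
○○○○○○
k=6  ○○○○○○
○○○○○○
○○○○○○
○○^○○○
○○●○●○
○○○●●○
○○○○○○
○○○○○○
○○○○○○
k=7  ○○○○○○
○○○○○○
○○○○○○
○○●>○○
○○●○●○
○○○●●○
○○○○○○
○○○○○○
○○○○○○
k=8  ○○○○○○
○○○○○○
○○○○○○
○○●●○○
○○●v●○
○○○●●○
○○○○○○
○○○○○○
○○○○○○
k=9  ○○○○○○
○○○○○○
○○○○○○
○○●●○○
○○<●●○
○○○●●○
○○○○○○
○○○○○○
○○○○○○
k=10  ○○○○○○
○○○○○○
○○○○○○
○○●●○○
○○○●●○
○○v●●○
○○○○○○
○○○○○○
○○○○○○
k=11  ○○○○○○
○○○○○○
○○○○○○
○○●●○○
○○○●●○
○<●●●○
○○○○○○
○○○○○○
○○○○○○
k=12  ○○○○○○
○○○○○○
○○○○○○
○○●●○○
○^○●●○
○●●●●○
○○○○○○
○○○○○○
○○○○○○
k=13  ○○○○○○
○○○○○○
○○○○○○
○○●●○○
○●>●●○
○●●●●○
○○○○○○
○○○○○○
○○○○○○
k=14  ○○○○○○
○○○○○○
○○○○○○
○○●●○○
○●●●●○
○●v●●○
○○○○○○
○○○○○○
○○○○○○
k=15  ○○○○○○
○○○○○○
○○○○○○
○○●●○○
○●●●●○
○●○>●○
○○○○○○
○○○○○○
○○○○○○
k=16  ○○○○○○
○○○○○○
○○○○○○
○○●●○○
○●●^●○
○●○○●○
○○○○○○
○○○○○○
○○○○○○
k=17  ○○○○○○
○○○○○○
○○○○○○
○○●●○○
○●<○●○
○●○○●○
○○○○○○
○○○○○○
○○○○○○
k=18  ○○○○○○
○○○○○○
○○○○○○
○○●●○○
○●○○●○
○●v○●○
○○○○○○
○○○○○○
○○○○○○
k=19  ○○○○○○
○○○○○○
○○○○○○
○○●●○○
○●○○●○
○<●○●○
○○○○○○
○○○○○○
○○○○○○
k=20  ○○○○○○
○○○○○○
○○○○○○
○○●●○○
○●○○●○
○○●○●○
○v○○○○
○○○○○○
○○○○○○
k=21  ○○○○○○
○○○○○○
○○○○○○
○○●●○○
○●○○●○
○○●○●○
<●○○○○
○○○○○○
○○○○○○

0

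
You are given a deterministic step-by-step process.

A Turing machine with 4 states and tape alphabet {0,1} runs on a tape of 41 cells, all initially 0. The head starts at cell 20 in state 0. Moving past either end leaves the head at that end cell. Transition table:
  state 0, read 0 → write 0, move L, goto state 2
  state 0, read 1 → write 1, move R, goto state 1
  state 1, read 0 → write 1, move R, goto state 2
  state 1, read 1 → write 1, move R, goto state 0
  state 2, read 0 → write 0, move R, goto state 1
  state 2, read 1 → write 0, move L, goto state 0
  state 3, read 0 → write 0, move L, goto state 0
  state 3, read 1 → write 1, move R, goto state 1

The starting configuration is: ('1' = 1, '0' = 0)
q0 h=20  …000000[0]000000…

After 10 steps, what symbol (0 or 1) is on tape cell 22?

k=0  q0 h=20  …000000[0]000000…
k=1  q2 h=19  …000000[0]000000…
k=2  q1 h=20  …000000[0]000000…
k=3  q2 h=21  …000001[0]000000…
k=4  q1 h=22  …000010[0]000000…
k=5  q2 h=23  …000101[0]000000…
k=6  q1 h=24  …001010[0]000000…
k=7  q2 h=25  …010101[0]000000…
k=8  q1 h=26  …101010[0]000000…
k=9  q2 h=27  …010101[0]000000…
k=10  q1 h=28  …101010[0]000000…

1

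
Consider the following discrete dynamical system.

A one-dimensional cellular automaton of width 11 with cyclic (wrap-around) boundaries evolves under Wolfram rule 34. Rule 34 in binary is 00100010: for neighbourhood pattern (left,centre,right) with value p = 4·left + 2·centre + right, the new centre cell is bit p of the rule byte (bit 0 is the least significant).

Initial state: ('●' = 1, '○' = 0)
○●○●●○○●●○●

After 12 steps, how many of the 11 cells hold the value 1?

4

t=0: ○●○●●○○●●○●
t=1: ●○●○○○●○○●○
t=2: ○●○○○●○○●○●
t=3: ●○○○●○○●○●○
t=4: ○○○●○○●○●○●
t=5: ○○●○○●○●○●○
t=6: ○●○○●○●○●○○
t=7: ●○○●○●○●○○○
t=8: ○○●○●○●○○○●
t=9: ○●○●○●○○○●○
t=10: ●○●○●○○○●○○
t=11: ○●○●○○○●○○●
t=12: ●○●○○○●○○●○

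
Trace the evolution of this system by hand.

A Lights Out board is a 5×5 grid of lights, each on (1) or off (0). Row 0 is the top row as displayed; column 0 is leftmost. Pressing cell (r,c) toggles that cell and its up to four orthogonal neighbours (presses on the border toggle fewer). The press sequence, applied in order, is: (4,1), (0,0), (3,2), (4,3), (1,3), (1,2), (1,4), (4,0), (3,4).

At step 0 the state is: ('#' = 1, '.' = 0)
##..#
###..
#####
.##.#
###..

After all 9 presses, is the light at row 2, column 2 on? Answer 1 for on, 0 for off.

1

[0] ##..#
###..
#####
.##.#
###..
[1] ##..#
###..
#####
..#.#
.....
[2] ....#
.##..
#####
..#.#
.....
[3] ....#
.##..
##.##
.#.##
..#..
[4] ....#
.##..
##.##
.#..#
...##
[5] ...##
.#.##
##..#
.#..#
...##
[6] ..###
..#.#
###.#
.#..#
...##
[7] ..##.
..##.
###..
.#..#
...##
[8] ..##.
..##.
###..
##..#
##.##
[9] ..##.
..##.
###.#
##.#.
##.#.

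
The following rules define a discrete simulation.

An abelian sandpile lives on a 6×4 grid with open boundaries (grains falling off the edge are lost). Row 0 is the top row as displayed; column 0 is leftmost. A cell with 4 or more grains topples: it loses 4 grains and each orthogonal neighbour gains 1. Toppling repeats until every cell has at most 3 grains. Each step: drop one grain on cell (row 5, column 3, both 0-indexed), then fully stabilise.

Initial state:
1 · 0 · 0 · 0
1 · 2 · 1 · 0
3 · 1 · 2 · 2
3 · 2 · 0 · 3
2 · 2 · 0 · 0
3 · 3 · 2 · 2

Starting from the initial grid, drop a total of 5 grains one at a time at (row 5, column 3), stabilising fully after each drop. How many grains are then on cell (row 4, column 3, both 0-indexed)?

1

[0] 1 · 0 · 0 · 0
1 · 2 · 1 · 0
3 · 1 · 2 · 2
3 · 2 · 0 · 3
2 · 2 · 0 · 0
3 · 3 · 2 · 2
[1] 1 · 0 · 0 · 0
1 · 2 · 1 · 0
3 · 1 · 2 · 2
3 · 2 · 0 · 3
2 · 2 · 0 · 0
3 · 3 · 2 · 3
[2] 1 · 0 · 0 · 0
1 · 2 · 1 · 0
3 · 1 · 2 · 2
3 · 2 · 0 · 3
2 · 2 · 0 · 1
3 · 3 · 3 · 0
[3] 1 · 0 · 0 · 0
1 · 2 · 1 · 0
3 · 1 · 2 · 2
3 · 2 · 0 · 3
2 · 2 · 0 · 1
3 · 3 · 3 · 1
[4] 1 · 0 · 0 · 0
1 · 2 · 1 · 0
3 · 1 · 2 · 2
3 · 2 · 0 · 3
2 · 2 · 0 · 1
3 · 3 · 3 · 2
[5] 1 · 0 · 0 · 0
1 · 2 · 1 · 0
3 · 1 · 2 · 2
3 · 2 · 0 · 3
2 · 2 · 0 · 1
3 · 3 · 3 · 3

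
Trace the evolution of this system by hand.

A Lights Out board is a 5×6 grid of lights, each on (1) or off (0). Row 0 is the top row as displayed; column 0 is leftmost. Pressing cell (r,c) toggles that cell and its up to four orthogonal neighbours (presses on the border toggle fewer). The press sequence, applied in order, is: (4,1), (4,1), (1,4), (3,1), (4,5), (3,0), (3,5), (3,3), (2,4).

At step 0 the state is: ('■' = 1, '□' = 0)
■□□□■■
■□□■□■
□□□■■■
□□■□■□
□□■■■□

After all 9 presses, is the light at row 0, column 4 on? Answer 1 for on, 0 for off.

0

0) ■□□□■■
■□□■□■
□□□■■■
□□■□■□
□□■■■□
1) ■□□□■■
■□□■□■
□□□■■■
□■■□■□
■■□■■□
2) ■□□□■■
■□□■□■
□□□■■■
□□■□■□
□□■■■□
3) ■□□□□■
■□□□■□
□□□■□■
□□■□■□
□□■■■□
4) ■□□□□■
■□□□■□
□■□■□■
■■□□■□
□■■■■□
5) ■□□□□■
■□□□■□
□■□■□■
■■□□■■
□■■■□■
6) ■□□□□■
■□□□■□
■■□■□■
□□□□■■
■■■■□■
7) ■□□□□■
■□□□■□
■■□■□□
□□□□□□
■■■■□□
8) ■□□□□■
■□□□■□
■■□□□□
□□■■■□
■■■□□□
9) ■□□□□■
■□□□□□
■■□■■■
□□■■□□
■■■□□□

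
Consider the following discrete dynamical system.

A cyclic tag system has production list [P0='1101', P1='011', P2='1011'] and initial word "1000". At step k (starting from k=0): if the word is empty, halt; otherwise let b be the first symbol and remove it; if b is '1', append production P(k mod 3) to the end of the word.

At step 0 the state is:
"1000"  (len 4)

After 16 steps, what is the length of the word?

t=0: "1000"  (len 4)
t=1: "0001101"  (len 7)
t=2: "001101"  (len 6)
t=3: "01101"  (len 5)
t=4: "1101"  (len 4)
t=5: "101011"  (len 6)
t=6: "010111011"  (len 9)
t=7: "10111011"  (len 8)
t=8: "0111011011"  (len 10)
t=9: "111011011"  (len 9)
t=10: "110110111101"  (len 12)
t=11: "10110111101011"  (len 14)
t=12: "01101111010111011"  (len 17)
t=13: "1101111010111011"  (len 16)
t=14: "101111010111011011"  (len 18)
t=15: "011110101110110111011"  (len 21)
t=16: "11110101110110111011"  (len 20)

20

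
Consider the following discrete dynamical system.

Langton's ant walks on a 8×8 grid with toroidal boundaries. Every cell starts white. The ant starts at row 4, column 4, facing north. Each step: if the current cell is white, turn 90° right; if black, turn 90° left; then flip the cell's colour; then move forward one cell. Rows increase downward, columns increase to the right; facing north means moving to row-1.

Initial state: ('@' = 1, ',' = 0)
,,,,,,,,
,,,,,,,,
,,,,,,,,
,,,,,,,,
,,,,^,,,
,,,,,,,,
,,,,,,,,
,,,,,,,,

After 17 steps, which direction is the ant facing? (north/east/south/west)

west

step 0: ,,,,,,,,
,,,,,,,,
,,,,,,,,
,,,,,,,,
,,,,^,,,
,,,,,,,,
,,,,,,,,
,,,,,,,,
step 1: ,,,,,,,,
,,,,,,,,
,,,,,,,,
,,,,,,,,
,,,,@>,,
,,,,,,,,
,,,,,,,,
,,,,,,,,
step 2: ,,,,,,,,
,,,,,,,,
,,,,,,,,
,,,,,,,,
,,,,@@,,
,,,,,v,,
,,,,,,,,
,,,,,,,,
step 3: ,,,,,,,,
,,,,,,,,
,,,,,,,,
,,,,,,,,
,,,,@@,,
,,,,<@,,
,,,,,,,,
,,,,,,,,
step 4: ,,,,,,,,
,,,,,,,,
,,,,,,,,
,,,,,,,,
,,,,^@,,
,,,,@@,,
,,,,,,,,
,,,,,,,,
step 5: ,,,,,,,,
,,,,,,,,
,,,,,,,,
,,,,,,,,
,,,<,@,,
,,,,@@,,
,,,,,,,,
,,,,,,,,
step 6: ,,,,,,,,
,,,,,,,,
,,,,,,,,
,,,^,,,,
,,,@,@,,
,,,,@@,,
,,,,,,,,
,,,,,,,,
step 7: ,,,,,,,,
,,,,,,,,
,,,,,,,,
,,,@>,,,
,,,@,@,,
,,,,@@,,
,,,,,,,,
,,,,,,,,
step 8: ,,,,,,,,
,,,,,,,,
,,,,,,,,
,,,@@,,,
,,,@v@,,
,,,,@@,,
,,,,,,,,
,,,,,,,,
step 9: ,,,,,,,,
,,,,,,,,
,,,,,,,,
,,,@@,,,
,,,<@@,,
,,,,@@,,
,,,,,,,,
,,,,,,,,
step 10: ,,,,,,,,
,,,,,,,,
,,,,,,,,
,,,@@,,,
,,,,@@,,
,,,v@@,,
,,,,,,,,
,,,,,,,,
step 11: ,,,,,,,,
,,,,,,,,
,,,,,,,,
,,,@@,,,
,,,,@@,,
,,<@@@,,
,,,,,,,,
,,,,,,,,
step 12: ,,,,,,,,
,,,,,,,,
,,,,,,,,
,,,@@,,,
,,^,@@,,
,,@@@@,,
,,,,,,,,
,,,,,,,,
step 13: ,,,,,,,,
,,,,,,,,
,,,,,,,,
,,,@@,,,
,,@>@@,,
,,@@@@,,
,,,,,,,,
,,,,,,,,
step 14: ,,,,,,,,
,,,,,,,,
,,,,,,,,
,,,@@,,,
,,@@@@,,
,,@v@@,,
,,,,,,,,
,,,,,,,,
step 15: ,,,,,,,,
,,,,,,,,
,,,,,,,,
,,,@@,,,
,,@@@@,,
,,@,>@,,
,,,,,,,,
,,,,,,,,
step 16: ,,,,,,,,
,,,,,,,,
,,,,,,,,
,,,@@,,,
,,@@^@,,
,,@,,@,,
,,,,,,,,
,,,,,,,,
step 17: ,,,,,,,,
,,,,,,,,
,,,,,,,,
,,,@@,,,
,,@<,@,,
,,@,,@,,
,,,,,,,,
,,,,,,,,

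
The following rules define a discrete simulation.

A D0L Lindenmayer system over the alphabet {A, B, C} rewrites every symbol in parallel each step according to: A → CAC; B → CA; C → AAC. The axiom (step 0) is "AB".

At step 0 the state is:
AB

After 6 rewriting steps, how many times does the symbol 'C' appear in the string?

gen 0: AB
gen 1: CACCA
gen 2: AACCACAACAACCAC
gen 3: CACCACAACAACCACAACCACCACAACCACCACAACAACCACAAC
gen 4: AACCACAACAACCACAACCACCACAACCACCACAACAACCACAACCACCACAACAACC…CAACAACCACAACAACCACAACCACCACAACCACCACAACAACCACAACCACCACAAC  (len 135)
gen 5: CACCACAACAACCACAACCACCACAACCACCACAACAACCACAACCACCACAACAACC…CAACCACCACAACAACCACAACCACCACAACAACCACAACAACCACAACCACCACAAC  (len 405)
gen 6: AACCACAACAACCACAACCACCACAACCACCACAACAACCACAACCACCACAACAACC…CAACCACCACAACAACCACAACCACCACAACAACCACAACAACCACAACCACCACAAC  (len 1215)

607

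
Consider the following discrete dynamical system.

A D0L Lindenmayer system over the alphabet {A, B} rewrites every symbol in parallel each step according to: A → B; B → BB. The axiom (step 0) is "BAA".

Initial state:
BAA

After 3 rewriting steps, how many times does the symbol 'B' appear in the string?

16

step 0: BAA
step 1: BBBB
step 2: BBBBBBBB
step 3: BBBBBBBBBBBBBBBB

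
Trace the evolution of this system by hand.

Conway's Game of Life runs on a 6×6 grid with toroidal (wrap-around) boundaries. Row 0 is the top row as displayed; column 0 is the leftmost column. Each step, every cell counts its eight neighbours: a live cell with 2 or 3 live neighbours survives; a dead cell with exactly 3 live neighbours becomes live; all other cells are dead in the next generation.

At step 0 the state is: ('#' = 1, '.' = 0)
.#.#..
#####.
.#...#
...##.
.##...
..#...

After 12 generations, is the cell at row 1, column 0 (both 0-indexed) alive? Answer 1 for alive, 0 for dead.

0) .#.#..
#####.
.#...#
...##.
.##...
..#...
1) #...#.
...###
.#...#
##.##.
.##...
...#..
2) ......
...#..
.#....
...###
##..#.
.###..
3) ...#..
......
..##..
.#####
##....
####..
4) .#.#..
..##..
.#....
....##
......
#..#..
5) .#.##.
.#.#..
..###.
......
....##
..#...
6) .#.##.
.#....
..###.
.....#
......
..#..#
7) ##.##.
.#....
..###.
...##.
......
..###.
8) ##..##
##...#
..#.#.
..#.#.
..#...
.##.##
9) ...#..
..##..
#.#.#.
.##...
..#.##
..#.#.
10) ....#.
.##.#.
......
#.#.#.
..#.##
..#.##
11) .##.#.
...#..
..#..#
.#..#.
#.#...
......
12) ..##..
.#.##.
..###.
####.#
.#....
..##..

0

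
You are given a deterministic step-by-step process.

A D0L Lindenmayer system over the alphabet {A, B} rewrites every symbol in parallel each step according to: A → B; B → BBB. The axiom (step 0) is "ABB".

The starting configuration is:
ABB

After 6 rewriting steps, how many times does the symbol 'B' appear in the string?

1701

0) ABB
1) BBBBBBB
2) BBBBBBBBBBBBBBBBBBBBB
3) BBBBBBBBBBBBBBBBBBBBBBBBBBBBBBBBBBBBBBBBBBBBBBBBBBBBBBBBBBBBBBB
4) BBBBBBBBBBBBBBBBBBBBBBBBBBBBBBBBBBBBBBBBBBBBBBBBBBBBBBBBBB…BBBBBBBBBBBBBBBBBBBBBBBBBBBBBBBBBBBBBBBBBBBBBBBBBBBBBBBBBB  (len 189)
5) BBBBBBBBBBBBBBBBBBBBBBBBBBBBBBBBBBBBBBBBBBBBBBBBBBBBBBBBBB…BBBBBBBBBBBBBBBBBBBBBBBBBBBBBBBBBBBBBBBBBBBBBBBBBBBBBBBBBB  (len 567)
6) BBBBBBBBBBBBBBBBBBBBBBBBBBBBBBBBBBBBBBBBBBBBBBBBBBBBBBBBBB…BBBBBBBBBBBBBBBBBBBBBBBBBBBBBBBBBBBBBBBBBBBBBBBBBBBBBBBBBB  (len 1701)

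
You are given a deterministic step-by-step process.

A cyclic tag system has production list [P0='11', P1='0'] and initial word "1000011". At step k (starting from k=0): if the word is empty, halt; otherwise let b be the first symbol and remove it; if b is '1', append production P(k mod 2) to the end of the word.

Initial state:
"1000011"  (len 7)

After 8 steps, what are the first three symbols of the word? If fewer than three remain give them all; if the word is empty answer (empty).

101

t=0: "1000011"  (len 7)
t=1: "00001111"  (len 8)
t=2: "0001111"  (len 7)
t=3: "001111"  (len 6)
t=4: "01111"  (len 5)
t=5: "1111"  (len 4)
t=6: "1110"  (len 4)
t=7: "11011"  (len 5)
t=8: "10110"  (len 5)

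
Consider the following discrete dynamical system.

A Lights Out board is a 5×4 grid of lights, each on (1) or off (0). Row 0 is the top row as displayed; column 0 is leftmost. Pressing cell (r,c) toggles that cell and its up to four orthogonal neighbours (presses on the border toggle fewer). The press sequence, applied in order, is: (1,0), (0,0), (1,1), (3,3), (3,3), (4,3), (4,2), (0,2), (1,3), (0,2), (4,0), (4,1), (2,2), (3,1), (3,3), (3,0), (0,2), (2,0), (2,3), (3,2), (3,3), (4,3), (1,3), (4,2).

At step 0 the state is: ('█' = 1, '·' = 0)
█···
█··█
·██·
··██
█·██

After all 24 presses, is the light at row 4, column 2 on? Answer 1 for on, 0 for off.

t=0: █···
█··█
·██·
··██
█·██
t=1: ····
·█·█
███·
··██
█·██
t=2: ██··
██·█
███·
··██
█·██
t=3: █···
··██
█·█·
··██
█·██
t=4: █···
··██
█·██
····
█·█·
t=5: █···
··██
█·█·
··██
█·██
t=6: █···
··██
█·█·
··█·
█···
t=7: █···
··██
█·█·
····
████
t=8: ████
···█
█·█·
····
████
t=9: ███·
··█·
█·██
····
████
t=10: █··█
····
█·██
····
████
t=11: █··█
····
█·██
█···
··██
t=12: █··█
····
█·██
██··
██·█
t=13: █··█
··█·
██··
███·
██·█
t=14: █··█
··█·
█···
····
█··█
t=15: █··█
··█·
█··█
··██
█···
t=16: █··█
··█·
···█
████
····
t=17: ███·
····
···█
████
····
t=18: ███·
█···
██·█
·███
····
t=19: ███·
█··█
███·
·██·
····
t=20: ███·
█··█
██··
···█
··█·
t=21: ███·
█··█
██·█
··█·
··██
t=22: ███·
█··█
██·█
··██
····
t=23: ████
█·█·
██··
··██
····
t=24: ████
█·█·
██··
···█
·███

1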